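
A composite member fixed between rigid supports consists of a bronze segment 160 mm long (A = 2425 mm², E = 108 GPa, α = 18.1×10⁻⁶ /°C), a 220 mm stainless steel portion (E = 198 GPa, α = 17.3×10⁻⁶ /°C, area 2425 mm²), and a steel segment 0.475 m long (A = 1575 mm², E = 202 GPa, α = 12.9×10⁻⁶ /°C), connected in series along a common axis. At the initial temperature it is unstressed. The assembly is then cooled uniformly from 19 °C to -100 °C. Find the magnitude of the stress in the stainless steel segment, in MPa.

σ ≈ 246 MPa (tensile)

With the walls removed the bar would change length by δ_free = Σ αᵢΔT Lᵢ = 18.1×10⁻⁶×119×160 + 17.3×10⁻⁶×119×220 + 12.9×10⁻⁶×119×475 = 1.527 mm.
The walls prevent any net length change, so an axial force P (same in every segment) develops. Compatibility: P · Σ Lᵢ/(AᵢEᵢ) = δ_free.
Σ Lᵢ/(AᵢEᵢ) = 160/(2425×108×10³) + 220/(2425×198×10³) + 475/(1575×202×10³) = 2.562×10⁻⁶ mm/N.
P = 1.527 / 2.562×10⁻⁶ = 595900 N = 595.9 kN, tensile.
σ_{stainless steel} = P / A = 595900 / 2425 = 245.7 MPa.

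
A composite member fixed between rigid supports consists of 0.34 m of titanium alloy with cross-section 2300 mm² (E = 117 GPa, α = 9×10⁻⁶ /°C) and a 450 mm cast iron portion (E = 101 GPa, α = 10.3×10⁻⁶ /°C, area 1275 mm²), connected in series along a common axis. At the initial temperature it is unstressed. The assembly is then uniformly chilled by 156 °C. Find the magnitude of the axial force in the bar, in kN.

If the supports were absent, the total length change would be Σ αᵢΔT Lᵢ = 9×10⁻⁶×156×340 + 10.3×10⁻⁶×156×450 = 1.2 mm.
The walls prevent any net length change, so an axial force P (same in every segment) develops. Compatibility: P · Σ Lᵢ/(AᵢEᵢ) = δ_free.
Σ Lᵢ/(AᵢEᵢ) = 340/(2300×117×10³) + 450/(1275×101×10³) = 4.758×10⁻⁶ mm/N.
Hence P = δ_free / Σ(L/AE) = 1.2/4.758×10⁻⁶ = 252.3 kN (tensile).

P ≈ 252 kN (tensile)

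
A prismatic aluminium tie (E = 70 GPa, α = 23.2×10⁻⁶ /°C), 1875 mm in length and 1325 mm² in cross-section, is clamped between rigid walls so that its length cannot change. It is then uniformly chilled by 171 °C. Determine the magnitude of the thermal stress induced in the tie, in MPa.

σ ≈ 278 MPa (tensile)

The supports are rigid, so the total axial strain is zero. The restrained thermal strain is ε = αΔT = 23.2×10⁻⁶ × 171 = 3967.2×10⁻⁶.
σ = EαΔT = 70×10³ × 23.2×10⁻⁶ × 171 = 277.7 MPa (tensile; the tie is trying to contract).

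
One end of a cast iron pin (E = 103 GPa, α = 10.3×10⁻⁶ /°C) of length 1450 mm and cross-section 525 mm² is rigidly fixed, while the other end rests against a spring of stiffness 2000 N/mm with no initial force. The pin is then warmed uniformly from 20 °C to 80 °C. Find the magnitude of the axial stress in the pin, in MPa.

The unrestrained thermal change is αΔT L = 10.3×10⁻⁶ × 60 × 1450 = 0.8961 mm.
With a force P in the spring, the elastic change of the pin is PL/(AE) and that of the spring is P/k; compatibility requires their sum to equal δ_free.
So P = δ_free / [L/(AE) + 1/k] = 0.8961 / [ 1450/(525×103×10³) + 1/(2000) ].
P = 0.8961 / 0.0005268 = 1701 N.
σ = P/A = 1701/525 = 3.24 MPa.

σ ≈ 3.24 MPa (compressive)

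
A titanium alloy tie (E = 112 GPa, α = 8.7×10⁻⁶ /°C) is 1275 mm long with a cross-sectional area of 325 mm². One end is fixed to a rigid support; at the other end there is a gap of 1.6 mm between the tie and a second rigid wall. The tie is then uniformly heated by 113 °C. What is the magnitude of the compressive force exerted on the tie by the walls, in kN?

P ≈ 0 kN

Free thermal elongation = αΔT L = 8.7×10⁻⁶ × 113 × 1275 = 1.253 mm.
This is smaller than the 1.6 mm clearance, so the tie expands freely without reaching the stop — the stress is zero.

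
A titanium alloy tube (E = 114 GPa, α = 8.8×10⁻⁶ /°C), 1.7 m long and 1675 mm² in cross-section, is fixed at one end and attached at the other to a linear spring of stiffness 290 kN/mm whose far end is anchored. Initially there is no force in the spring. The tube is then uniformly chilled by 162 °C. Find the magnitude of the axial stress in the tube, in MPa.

If the spring were absent the tube would shorten by αΔT L = 8.8×10⁻⁶ × 162 × 1700 = 2.424 mm.
Let P be the tensile force in the spring. The tube extends elastically by PL/(AE) and the spring stretches by P/k; together these equal δ_free.
So P = δ_free / [L/(AE) + 1/k] = 2.424 / [ 1700/(1675×114×10³) + 1/(290×10³) ].
P = 2.424 / 1.235×10⁻⁵ = 196200 N.
σ = P/A = 196200/1675 = 117.1 MPa.

σ ≈ 117 MPa (tensile)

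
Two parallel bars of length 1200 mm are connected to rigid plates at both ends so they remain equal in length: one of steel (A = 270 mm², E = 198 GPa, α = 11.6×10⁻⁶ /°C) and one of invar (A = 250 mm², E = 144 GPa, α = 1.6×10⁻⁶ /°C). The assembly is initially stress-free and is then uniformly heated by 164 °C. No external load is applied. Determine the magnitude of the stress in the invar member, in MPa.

σ ≈ 141 MPa (tensile)

The steel has the larger α, so on heating it would change length more than the invar if both were free. The rigid plates force a common final length, so the steel is put into compression and the invar into tension, with equal and opposite forces P (no external load).
Equating the net (thermal + elastic) strains gives |α₁ − α₂|·ΔT = P·[1/(A₁E₁) + 1/(A₂E₂)].
|α₁ − α₂|·ΔT = 10×10⁻⁶ × 164 = 0.00164.
1/(A₁E₁) + 1/(A₂E₂) = 1/(270×198×10³) + 1/(250×144×10³) = 4.648×10⁻⁸ N⁻¹.
P = 0.00164 / 4.648×10⁻⁸ = 35280 N = 35.28 kN.
σ_{invar} = P/A₂ = 35280/250 = 141.1 MPa, tensile.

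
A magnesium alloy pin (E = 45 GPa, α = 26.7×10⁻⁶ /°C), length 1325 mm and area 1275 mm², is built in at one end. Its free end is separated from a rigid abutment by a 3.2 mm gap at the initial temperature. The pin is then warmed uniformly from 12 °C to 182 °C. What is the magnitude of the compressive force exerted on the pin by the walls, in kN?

Unrestrained expansion: δ_free = αΔT L = 26.7×10⁻⁶ × 170 × 1325 = 6.014 mm.
This exceeds the 3.2 mm gap, so the wall pushes back. The portion of expansion that must be recovered elastically is δ_free − gap = 6.014 − 3.2 = 2.814 mm.
So σ = E(δ_free − g)/L = 45×10³ × 2.814/1325 = 95.58 MPa.
Force on the wall = σA = 95.58 × 1275 mm² = 121.9 kN.

P ≈ 122 kN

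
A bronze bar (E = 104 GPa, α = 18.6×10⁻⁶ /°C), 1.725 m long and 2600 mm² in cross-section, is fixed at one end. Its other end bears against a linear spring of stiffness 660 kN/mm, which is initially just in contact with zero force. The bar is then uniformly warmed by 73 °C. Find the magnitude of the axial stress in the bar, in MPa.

σ ≈ 114 MPa (compressive)

If the spring were absent the bar would lengthen by αΔT L = 18.6×10⁻⁶ × 73 × 1725 = 2.342 mm.
Let P be the compressive force at the spring. The bar shortens elastically by PL/(AE) and the spring compresses by P/k; together these equal δ_free.
P [ L/(AE) + 1/k ] = δ_free → P [ 1725/(2600×104×10³) + 1/(660×10³) ] = 2.342.
P = 2.342 / 7.895×10⁻⁶ = 296700 N.
σ = P/A = 296700/2600 = 114.1 MPa.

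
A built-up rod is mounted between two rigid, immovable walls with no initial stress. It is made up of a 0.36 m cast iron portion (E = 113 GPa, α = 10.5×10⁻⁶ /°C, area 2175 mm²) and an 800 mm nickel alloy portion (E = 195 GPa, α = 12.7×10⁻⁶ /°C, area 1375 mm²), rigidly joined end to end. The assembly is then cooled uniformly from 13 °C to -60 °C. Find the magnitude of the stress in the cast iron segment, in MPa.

Free thermal contraction of the whole bar: Σ αᵢΔT Lᵢ = 10.5×10⁻⁶×73×360 + 12.7×10⁻⁶×73×800 = 1.018 mm.
Since the ends are fixed, an axial force P builds up, equal in every segment, with P · Σ Lᵢ/(AᵢEᵢ) = δ_free.
Σ Lᵢ/(AᵢEᵢ) = 360/(2175×113×10³) + 800/(1375×195×10³) = 4.448×10⁻⁶ mm/N.
Hence P = δ_free / Σ(L/AE) = 1.018/4.448×10⁻⁶ = 228.8 kN (tensile).
σ_{cast iron} = P / A = 228800 / 2175 = 105.2 MPa.

σ ≈ 105 MPa (tensile)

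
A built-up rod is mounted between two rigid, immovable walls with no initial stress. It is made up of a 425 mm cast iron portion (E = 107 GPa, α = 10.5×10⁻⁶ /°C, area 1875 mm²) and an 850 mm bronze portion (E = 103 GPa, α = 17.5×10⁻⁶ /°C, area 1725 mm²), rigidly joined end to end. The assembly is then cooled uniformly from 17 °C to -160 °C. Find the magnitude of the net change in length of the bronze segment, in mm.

Free thermal contraction of the whole bar: Σ αᵢΔT Lᵢ = 10.5×10⁻⁶×177×425 + 17.5×10⁻⁶×177×850 = 3.423 mm.
The walls prevent any net length change, so an axial force P (same in every segment) develops. Compatibility: P · Σ Lᵢ/(AᵢEᵢ) = δ_free.
The series flexibility is Σ Lᵢ/(AᵢEᵢ) = 425/(1875×107×10³) + 850/(1725×103×10³) = 6.902×10⁻⁶ mm/N.
P = 3.423 / 6.902×10⁻⁶ = 495900 N = 495.9 kN, tensile.
For the bronze segment, free thermal change = 17.5×10⁻⁶×177×850 = 2.633 mm and elastic change from P = 495900×850/(1725×103×10³) = 2.372 mm; these oppose, so the net change is 0.261 mm (segment shortens).

|ΔL| ≈ 0.261 mm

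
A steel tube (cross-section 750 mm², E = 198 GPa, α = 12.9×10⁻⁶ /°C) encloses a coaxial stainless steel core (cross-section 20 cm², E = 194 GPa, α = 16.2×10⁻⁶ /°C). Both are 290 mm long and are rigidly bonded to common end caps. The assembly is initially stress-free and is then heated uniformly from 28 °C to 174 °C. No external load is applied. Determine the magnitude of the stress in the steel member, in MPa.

Both members must finish at the same length. With the larger α, the stainless steel tends to over-expand; the plates restrain it, putting the stainless steel in compression and the steel in tension. With no external load the two internal forces are equal and opposite, magnitude P.
Equating the net (thermal + elastic) strains gives |α₁ − α₂|·ΔT = P·[1/(A₁E₁) + 1/(A₂E₂)].
|α₁ − α₂|·ΔT = 3.3×10⁻⁶ × 146 = 0.0004818.
1/(A₁E₁) + 1/(A₂E₂) = 1/(750×198×10³) + 1/(2000×194×10³) = 9.311×10⁻⁹ N⁻¹.
P = 0.0004818 / 9.311×10⁻⁹ = 51740 N = 51.74 kN.
σ_{steel} = P/A₁ = 51740/750 = 68.99 MPa, tensile.

σ ≈ 69 MPa (tensile)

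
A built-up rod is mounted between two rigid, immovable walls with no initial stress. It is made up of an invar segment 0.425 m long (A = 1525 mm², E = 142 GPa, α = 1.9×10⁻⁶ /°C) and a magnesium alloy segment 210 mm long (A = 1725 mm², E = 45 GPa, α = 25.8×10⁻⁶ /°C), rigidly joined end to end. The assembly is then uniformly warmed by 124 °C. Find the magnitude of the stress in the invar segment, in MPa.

If the supports were absent, the total length change would be Σ αᵢΔT Lᵢ = 1.9×10⁻⁶×124×425 + 25.8×10⁻⁶×124×210 = 0.772 mm.
The walls prevent any net length change, so an axial force P (same in every segment) develops. Compatibility: P · Σ Lᵢ/(AᵢEᵢ) = δ_free.
Σ Lᵢ/(AᵢEᵢ) = 425/(1525×142×10³) + 210/(1725×45×10³) = 4.668×10⁻⁶ mm/N.
So P = 0.772 / 4.668×10⁻⁶ = 165.4 kN, compressive.
σ_{invar} = P / A = 165400 / 1525 = 108.4 MPa.

σ ≈ 108 MPa (compressive)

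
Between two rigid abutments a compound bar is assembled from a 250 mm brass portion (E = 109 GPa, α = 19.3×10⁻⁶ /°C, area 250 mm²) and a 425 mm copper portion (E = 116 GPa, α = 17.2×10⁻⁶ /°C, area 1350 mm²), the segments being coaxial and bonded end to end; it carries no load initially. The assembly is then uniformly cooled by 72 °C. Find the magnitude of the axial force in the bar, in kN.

With the walls removed the bar would change length by δ_free = Σ αᵢΔT Lᵢ = 19.3×10⁻⁶×72×250 + 17.2×10⁻⁶×72×425 = 0.8737 mm.
Since the ends are fixed, an axial force P builds up, equal in every segment, with P · Σ Lᵢ/(AᵢEᵢ) = δ_free.
Σ Lᵢ/(AᵢEᵢ) = 250/(250×109×10³) + 425/(1350×116×10³) = 1.189×10⁻⁵ mm/N.
Hence P = δ_free / Σ(L/AE) = 0.8737/1.189×10⁻⁵ = 73.49 kN (tensile).

P ≈ 73.5 kN (tensile)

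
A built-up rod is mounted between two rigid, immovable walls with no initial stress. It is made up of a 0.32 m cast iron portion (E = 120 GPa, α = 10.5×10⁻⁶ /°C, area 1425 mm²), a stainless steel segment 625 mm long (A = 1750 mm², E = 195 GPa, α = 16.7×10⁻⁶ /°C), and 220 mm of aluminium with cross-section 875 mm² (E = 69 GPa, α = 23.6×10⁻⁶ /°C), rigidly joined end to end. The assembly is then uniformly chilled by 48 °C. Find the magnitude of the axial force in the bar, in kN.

P ≈ 124 kN (tensile)

Free thermal contraction of the whole bar: Σ αᵢΔT Lᵢ = 10.5×10⁻⁶×48×320 + 16.7×10⁻⁶×48×625 + 23.6×10⁻⁶×48×220 = 0.9115 mm.
Since the ends are fixed, an axial force P builds up, equal in every segment, with P · Σ Lᵢ/(AᵢEᵢ) = δ_free.
Σ Lᵢ/(AᵢEᵢ) = 320/(1425×120×10³) + 625/(1750×195×10³) + 220/(875×69×10³) = 7.347×10⁻⁶ mm/N.
P = 0.9115 / 7.347×10⁻⁶ = 124100 N = 124.1 kN, tensile.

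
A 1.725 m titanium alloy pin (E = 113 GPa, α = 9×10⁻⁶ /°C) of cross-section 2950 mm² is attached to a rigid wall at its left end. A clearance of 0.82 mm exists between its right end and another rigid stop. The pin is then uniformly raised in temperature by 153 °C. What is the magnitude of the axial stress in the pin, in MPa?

σ ≈ 102 MPa (compressive)

Unrestrained expansion: δ_free = αΔT L = 9×10⁻⁶ × 153 × 1725 = 2.375 mm.
The gap closes (δ_free > 0.82 mm) and the wall then resists a further 2.375 − 0.82 = 1.555 mm of expansion.
Compatibility: PL/(AE) = 1.555 mm, so σ = P/A = E × (1.555/1725) = 101.9 MPa.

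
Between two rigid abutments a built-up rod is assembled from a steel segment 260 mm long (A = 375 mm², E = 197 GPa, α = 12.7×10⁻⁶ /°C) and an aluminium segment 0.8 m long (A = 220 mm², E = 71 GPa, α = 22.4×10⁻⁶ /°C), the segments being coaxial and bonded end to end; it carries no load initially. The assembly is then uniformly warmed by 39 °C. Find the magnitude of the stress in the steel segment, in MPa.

σ ≈ 40.3 MPa (compressive)

Free thermal expansion of the whole bar: Σ αᵢΔT Lᵢ = 12.7×10⁻⁶×39×260 + 22.4×10⁻⁶×39×800 = 0.8277 mm.
The walls prevent any net length change, so an axial force P (same in every segment) develops. Compatibility: P · Σ Lᵢ/(AᵢEᵢ) = δ_free.
Σ Lᵢ/(AᵢEᵢ) = 260/(375×197×10³) + 800/(220×71×10³) = 5.474×10⁻⁵ mm/N.
Hence P = δ_free / Σ(L/AE) = 0.8277/5.474×10⁻⁵ = 15.12 kN (compressive).
σ_{steel} = P / A = 15120 / 375 = 40.32 MPa.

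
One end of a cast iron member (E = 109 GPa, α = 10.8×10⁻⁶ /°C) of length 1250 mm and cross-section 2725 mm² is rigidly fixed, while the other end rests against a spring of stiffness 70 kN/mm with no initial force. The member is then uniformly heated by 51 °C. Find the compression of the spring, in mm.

δ ≈ 0.532 mm

The unrestrained thermal change is αΔT L = 10.8×10⁻⁶ × 51 × 1250 = 0.6885 mm.
With a force P in the spring, the elastic change of the member is PL/(AE) and that of the spring is P/k; compatibility requires their sum to equal δ_free.
P [ L/(AE) + 1/k ] = δ_free → P [ 1250/(2725×109×10³) + 1/(70×10³) ] = 0.6885.
P = 0.6885 / 1.849×10⁻⁵ = 37230 N.
Spring compression = P/k = 37230/(70×10³) = 0.5318 mm.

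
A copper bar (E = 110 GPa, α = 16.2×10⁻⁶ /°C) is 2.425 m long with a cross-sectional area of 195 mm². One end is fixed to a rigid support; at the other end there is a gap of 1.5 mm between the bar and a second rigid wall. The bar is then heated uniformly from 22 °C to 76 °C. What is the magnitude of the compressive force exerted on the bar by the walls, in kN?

Free thermal elongation = αΔT L = 16.2×10⁻⁶ × 54 × 2425 = 2.121 mm.
After closing the 1.5 mm clearance, 2.121 − 1.5 = 0.6214 mm of expansion remains to be suppressed by the wall.
That suppressed elongation corresponds to σ = E·Δ/L = 110×10³ × 0.6214/2425 = 28.19 MPa.
Force on the wall = σA = 28.19 × 195 mm² = 5.496 kN.

P ≈ 5.5 kN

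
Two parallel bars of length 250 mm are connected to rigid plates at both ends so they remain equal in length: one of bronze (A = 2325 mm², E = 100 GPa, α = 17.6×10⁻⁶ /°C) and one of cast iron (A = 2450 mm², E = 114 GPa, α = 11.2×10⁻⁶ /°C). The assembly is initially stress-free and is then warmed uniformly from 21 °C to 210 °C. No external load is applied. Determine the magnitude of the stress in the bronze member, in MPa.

Both members must finish at the same length. With the larger α, the bronze tends to over-expand; the plates restrain it, putting the bronze in compression and the cast iron in tension. With no external load the two internal forces are equal and opposite, magnitude P.
Equating the net (thermal + elastic) strains gives |α₁ − α₂|·ΔT = P·[1/(A₁E₁) + 1/(A₂E₂)].
|α₁ − α₂|·ΔT = 6.4×10⁻⁶ × 189 = 0.00121.
1/(A₁E₁) + 1/(A₂E₂) = 1/(2325×100×10³) + 1/(2450×114×10³) = 7.881×10⁻⁹ N⁻¹.
So P = 0.00121 / 7.881×10⁻⁹ = 153.5 kN.
σ_{bronze} = P/A₁ = 153500/2325 = 66.01 MPa, compressive.

σ ≈ 66 MPa (compressive)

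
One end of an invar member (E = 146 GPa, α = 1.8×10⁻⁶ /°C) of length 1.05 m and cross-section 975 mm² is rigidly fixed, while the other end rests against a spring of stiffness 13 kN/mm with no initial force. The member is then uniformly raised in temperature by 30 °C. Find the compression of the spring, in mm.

Free thermal expansion: δ_free = αΔT L = 1.8×10⁻⁶ × 30 × 1050 = 0.0567 mm.
Let P be the compressive force at the spring. The member shortens elastically by PL/(AE) and the spring compresses by P/k; together these equal δ_free.
P [ L/(AE) + 1/k ] = δ_free → P [ 1050/(975×146×10³) + 1/(13×10³) ] = 0.0567.
P = 0.0567 / 8.43×10⁻⁵ = 672.6 N.
Spring compression = P/k = 672.6/(13×10³) = 0.05174 mm.

δ ≈ 0.0517 mm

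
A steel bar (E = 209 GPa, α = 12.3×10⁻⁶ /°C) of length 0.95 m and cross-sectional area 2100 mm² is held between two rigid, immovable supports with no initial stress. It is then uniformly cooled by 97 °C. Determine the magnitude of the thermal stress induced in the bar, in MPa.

The supports are rigid, so the total axial strain is zero. The restrained thermal strain is ε = αΔT = 12.3×10⁻⁶ × 97 = 1193.1×10⁻⁶.
σ = EαΔT = 209×10³ × 12.3×10⁻⁶ × 97 = 249.4 MPa (tensile; the bar is trying to contract).

σ ≈ 249 MPa (tensile)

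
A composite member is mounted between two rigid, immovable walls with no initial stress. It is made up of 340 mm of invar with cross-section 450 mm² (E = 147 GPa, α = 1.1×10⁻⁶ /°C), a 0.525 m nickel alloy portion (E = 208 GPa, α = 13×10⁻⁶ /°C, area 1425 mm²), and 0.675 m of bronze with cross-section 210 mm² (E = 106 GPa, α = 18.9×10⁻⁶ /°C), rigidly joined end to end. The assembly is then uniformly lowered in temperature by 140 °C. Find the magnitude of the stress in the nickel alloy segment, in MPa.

If the supports were absent, the total length change would be Σ αᵢΔT Lᵢ = 1.1×10⁻⁶×140×340 + 13×10⁻⁶×140×525 + 18.9×10⁻⁶×140×675 = 2.794 mm.
Since the ends are fixed, an axial force P builds up, equal in every segment, with P · Σ Lᵢ/(AᵢEᵢ) = δ_free.
Σ Lᵢ/(AᵢEᵢ) = 340/(450×147×10³) + 525/(1425×208×10³) + 675/(210×106×10³) = 3.723×10⁻⁵ mm/N.
P = 2.794 / 3.723×10⁻⁵ = 75040 N = 75.04 kN, tensile.
σ_{nickel alloy} = P / A = 75040 / 1425 = 52.66 MPa.

σ ≈ 52.7 MPa (tensile)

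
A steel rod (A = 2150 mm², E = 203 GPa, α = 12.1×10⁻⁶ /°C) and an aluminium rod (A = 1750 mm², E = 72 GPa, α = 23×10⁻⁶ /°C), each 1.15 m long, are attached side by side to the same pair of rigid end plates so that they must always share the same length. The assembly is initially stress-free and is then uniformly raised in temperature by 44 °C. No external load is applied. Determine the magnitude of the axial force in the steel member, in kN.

Equilibrium of a rigid end plate with no external load gives equal and opposite internal forces ±P in the two members. Since α_{aluminium} > α_{steel}, heating drives the aluminium into compression and the steel into tension.
Equating the net (thermal + elastic) strains gives |α₁ − α₂|·ΔT = P·[1/(A₁E₁) + 1/(A₂E₂)].
|α₁ − α₂|·ΔT = 10.9×10⁻⁶ × 44 = 0.0004796.
1/(A₁E₁) + 1/(A₂E₂) = 1/(2150×203×10³) + 1/(1750×72×10³) = 1.023×10⁻⁸ N⁻¹.
P = 0.0004796 / 1.023×10⁻⁸ = 46890 N = 46.89 kN.

P ≈ 46.9 kN (tensile in the steel)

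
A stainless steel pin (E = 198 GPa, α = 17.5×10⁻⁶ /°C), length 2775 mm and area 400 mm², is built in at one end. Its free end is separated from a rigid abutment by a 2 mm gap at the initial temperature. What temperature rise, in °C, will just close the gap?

Contact occurs when the free expansion equals the gap: αΔT L = 2 mm.
So ΔT = g/(αL) = 2/(17.5×10⁻⁶ × 2775) = 41.18 °C.

ΔT ≈ 41.2 °C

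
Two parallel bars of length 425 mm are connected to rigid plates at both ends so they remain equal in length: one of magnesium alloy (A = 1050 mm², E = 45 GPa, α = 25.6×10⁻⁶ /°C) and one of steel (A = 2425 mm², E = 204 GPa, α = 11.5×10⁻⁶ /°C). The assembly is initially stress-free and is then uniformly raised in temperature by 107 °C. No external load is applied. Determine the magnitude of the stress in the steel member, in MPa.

Both members must finish at the same length. With the larger α, the magnesium alloy tends to over-expand; the plates restrain it, putting the magnesium alloy in compression and the steel in tension. With no external load the two internal forces are equal and opposite, magnitude P.
Compatibility of the two members (thermal + elastic change equal): (α₁ − α₂)ΔT = P·[1/(A₁E₁) + 1/(A₂E₂)].
|α₁ − α₂|·ΔT = 14.1×10⁻⁶ × 107 = 0.001509.
1/(A₁E₁) + 1/(A₂E₂) = 1/(1050×45×10³) + 1/(2425×204×10³) = 2.319×10⁻⁸ N⁻¹.
P = 0.001509 / 2.319×10⁻⁸ = 65070 N = 65.07 kN.
σ_{steel} = P/A₂ = 65070/2425 = 26.83 MPa, tensile.

σ ≈ 26.8 MPa (tensile)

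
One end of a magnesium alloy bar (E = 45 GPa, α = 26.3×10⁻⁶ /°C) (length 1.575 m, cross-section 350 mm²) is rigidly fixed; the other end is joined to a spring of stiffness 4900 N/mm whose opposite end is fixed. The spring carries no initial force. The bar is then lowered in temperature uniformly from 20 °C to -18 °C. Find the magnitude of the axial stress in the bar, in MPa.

Free thermal contraction: δ_free = αΔT L = 26.3×10⁻⁶ × 38 × 1575 = 1.574 mm.
With a force P in the spring, the elastic change of the bar is PL/(AE) and that of the spring is P/k; compatibility requires their sum to equal δ_free.
So P = δ_free / [L/(AE) + 1/k] = 1.574 / [ 1575/(350×45×10³) + 1/(4900) ].
P = 1.574 / 0.0003041 = 5176 N.
σ = P/A = 5176/350 = 14.79 MPa.

σ ≈ 14.8 MPa (tensile)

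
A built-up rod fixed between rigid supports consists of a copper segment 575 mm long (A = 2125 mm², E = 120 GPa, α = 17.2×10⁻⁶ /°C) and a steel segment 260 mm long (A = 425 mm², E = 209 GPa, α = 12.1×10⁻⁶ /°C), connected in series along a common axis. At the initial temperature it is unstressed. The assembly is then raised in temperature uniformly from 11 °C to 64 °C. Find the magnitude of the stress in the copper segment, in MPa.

σ ≈ 62.7 MPa (compressive)

With the walls removed the bar would change length by δ_free = Σ αᵢΔT Lᵢ = 17.2×10⁻⁶×53×575 + 12.1×10⁻⁶×53×260 = 0.6909 mm.
The walls prevent any net length change, so an axial force P (same in every segment) develops. Compatibility: P · Σ Lᵢ/(AᵢEᵢ) = δ_free.
The series flexibility is Σ Lᵢ/(AᵢEᵢ) = 575/(2125×120×10³) + 260/(425×209×10³) = 5.182×10⁻⁶ mm/N.
So P = 0.6909 / 5.182×10⁻⁶ = 133.3 kN, compressive.
σ_{copper} = P / A = 133300 / 2125 = 62.74 MPa.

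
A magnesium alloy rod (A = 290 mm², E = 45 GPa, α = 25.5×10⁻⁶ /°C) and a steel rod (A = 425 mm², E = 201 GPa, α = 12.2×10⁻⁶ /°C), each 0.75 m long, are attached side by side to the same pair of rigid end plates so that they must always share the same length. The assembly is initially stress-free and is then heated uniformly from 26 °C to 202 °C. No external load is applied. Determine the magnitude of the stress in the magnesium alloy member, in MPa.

σ ≈ 91.4 MPa (compressive)

Equilibrium of a rigid end plate with no external load gives equal and opposite internal forces ±P in the two members. Since α_{magnesium alloy} > α_{steel}, heating drives the magnesium alloy into compression and the steel into tension.
Setting the final lengths equal and cancelling L: (α₁ − α₂)ΔT = P/(A₁E₁) + P/(A₂E₂).
|α₁ − α₂|·ΔT = 13.3×10⁻⁶ × 176 = 0.002341.
1/(A₁E₁) + 1/(A₂E₂) = 1/(290×45×10³) + 1/(425×201×10³) = 8.833×10⁻⁸ N⁻¹.
P = 0.002341 / 8.833×10⁻⁸ = 26500 N = 26.5 kN.
σ_{magnesium alloy} = P/A₁ = 26500/290 = 91.38 MPa, compressive.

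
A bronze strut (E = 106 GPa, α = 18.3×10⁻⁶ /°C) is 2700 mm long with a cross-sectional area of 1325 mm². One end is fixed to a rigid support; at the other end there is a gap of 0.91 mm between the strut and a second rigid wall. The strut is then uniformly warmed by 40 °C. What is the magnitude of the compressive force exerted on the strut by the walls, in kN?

P ≈ 55.5 kN

Free thermal elongation = αΔT L = 18.3×10⁻⁶ × 40 × 2700 = 1.976 mm.
After closing the 0.91 mm clearance, 1.976 − 0.91 = 1.066 mm of expansion remains to be suppressed by the wall.
So σ = E(δ_free − g)/L = 106×10³ × 1.066/2700 = 41.87 MPa.
Force on the wall = σA = 41.87 × 1325 mm² = 55.47 kN.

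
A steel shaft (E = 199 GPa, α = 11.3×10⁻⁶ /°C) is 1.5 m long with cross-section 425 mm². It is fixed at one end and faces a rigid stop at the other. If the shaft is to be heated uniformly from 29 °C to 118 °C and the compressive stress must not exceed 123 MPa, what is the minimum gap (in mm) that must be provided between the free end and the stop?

g ≈ 0.581 mm

Free expansion if unrestrained: δ_free = αΔT L = 11.3×10⁻⁶ × 89 × 1500 = 1.509 mm.
At the allowable stress the elastic shortening the wall may impose is σL/E = 123 × 1500 / (199×10³) = 0.9271 mm.
So the gap has to take up the difference, g_min = δ_free − σL/E = 1.509 − 0.9271 = 0.5814 mm.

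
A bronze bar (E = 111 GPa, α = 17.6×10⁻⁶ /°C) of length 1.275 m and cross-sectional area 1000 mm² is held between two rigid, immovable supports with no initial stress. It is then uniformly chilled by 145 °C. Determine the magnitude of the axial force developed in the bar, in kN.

With zero net strain, σ = E·αΔT = 111 GPa × 17.6×10⁻⁶ × 145 = 283.3 MPa.
Axial force P = σA = 283.3 × 1000 = 283300 N = 283.3 kN, tensile.

P ≈ 283 kN (tensile)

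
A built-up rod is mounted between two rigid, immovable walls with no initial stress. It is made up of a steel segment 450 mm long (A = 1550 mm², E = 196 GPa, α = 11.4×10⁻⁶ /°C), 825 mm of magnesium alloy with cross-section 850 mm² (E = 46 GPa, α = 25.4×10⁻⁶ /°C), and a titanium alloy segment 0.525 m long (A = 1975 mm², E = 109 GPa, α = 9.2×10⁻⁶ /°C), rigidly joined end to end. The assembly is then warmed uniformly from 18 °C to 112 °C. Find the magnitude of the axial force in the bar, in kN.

With the walls removed the bar would change length by δ_free = Σ αᵢΔT Lᵢ = 11.4×10⁻⁶×94×450 + 25.4×10⁻⁶×94×825 + 9.2×10⁻⁶×94×525 = 2.906 mm.
The rigid supports impose zero overall length change; the single axial force P common to all segments must satisfy P Σ Lᵢ/(AᵢEᵢ) = δ_free.
The series flexibility is Σ Lᵢ/(AᵢEᵢ) = 450/(1550×196×10³) + 825/(850×46×10³) + 525/(1975×109×10³) = 2.502×10⁻⁵ mm/N.
Hence P = δ_free / Σ(L/AE) = 2.906/2.502×10⁻⁵ = 116.1 kN (compressive).

P ≈ 116 kN (compressive)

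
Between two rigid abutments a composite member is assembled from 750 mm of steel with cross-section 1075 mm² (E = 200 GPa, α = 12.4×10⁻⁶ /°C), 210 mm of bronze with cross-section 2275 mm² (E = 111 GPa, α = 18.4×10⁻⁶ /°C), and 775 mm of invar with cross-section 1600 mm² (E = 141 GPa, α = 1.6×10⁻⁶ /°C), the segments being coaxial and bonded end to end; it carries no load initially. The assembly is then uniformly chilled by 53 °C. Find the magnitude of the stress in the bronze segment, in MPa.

Free thermal contraction of the whole bar: Σ αᵢΔT Lᵢ = 12.4×10⁻⁶×53×750 + 18.4×10⁻⁶×53×210 + 1.6×10⁻⁶×53×775 = 0.7634 mm.
Since the ends are fixed, an axial force P builds up, equal in every segment, with P · Σ Lᵢ/(AᵢEᵢ) = δ_free.
The series flexibility is Σ Lᵢ/(AᵢEᵢ) = 750/(1075×200×10³) + 210/(2275×111×10³) + 775/(1600×141×10³) = 7.755×10⁻⁶ mm/N.
So P = 0.7634 / 7.755×10⁻⁶ = 98.44 kN, tensile.
σ_{bronze} = P / A = 98440 / 2275 = 43.27 MPa.

σ ≈ 43.3 MPa (tensile)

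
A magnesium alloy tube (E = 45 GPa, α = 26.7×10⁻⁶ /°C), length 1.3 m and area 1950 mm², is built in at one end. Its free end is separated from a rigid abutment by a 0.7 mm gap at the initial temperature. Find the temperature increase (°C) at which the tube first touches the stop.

Contact occurs when the free expansion equals the gap: αΔT L = 0.7 mm.
So ΔT = g/(αL) = 0.7/(26.7×10⁻⁶ × 1300) = 20.17 °C.

ΔT ≈ 20.2 °C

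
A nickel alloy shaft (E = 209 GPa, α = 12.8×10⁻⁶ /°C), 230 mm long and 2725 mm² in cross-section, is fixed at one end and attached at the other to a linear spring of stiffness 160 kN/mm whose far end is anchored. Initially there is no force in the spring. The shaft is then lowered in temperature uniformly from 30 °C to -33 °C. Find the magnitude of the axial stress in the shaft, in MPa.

σ ≈ 10.2 MPa (tensile)

The unrestrained thermal change is αΔT L = 12.8×10⁻⁶ × 63 × 230 = 0.1855 mm.
Let P be the tensile force in the spring. The shaft extends elastically by PL/(AE) and the spring stretches by P/k; together these equal δ_free.
So P = δ_free / [L/(AE) + 1/k] = 0.1855 / [ 230/(2725×209×10³) + 1/(160×10³) ].
P = 0.1855 / 6.654×10⁻⁶ = 27870 N.
σ = P/A = 27870/2725 = 10.23 MPa.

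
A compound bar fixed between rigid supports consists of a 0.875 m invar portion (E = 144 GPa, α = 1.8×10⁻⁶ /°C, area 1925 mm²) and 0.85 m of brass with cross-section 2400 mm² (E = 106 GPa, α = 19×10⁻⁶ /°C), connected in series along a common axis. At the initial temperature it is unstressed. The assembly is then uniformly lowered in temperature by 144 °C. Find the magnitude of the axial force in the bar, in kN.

Free thermal contraction of the whole bar: Σ αᵢΔT Lᵢ = 1.8×10⁻⁶×144×875 + 19×10⁻⁶×144×850 = 2.552 mm.
Since the ends are fixed, an axial force P builds up, equal in every segment, with P · Σ Lᵢ/(AᵢEᵢ) = δ_free.
Σ Lᵢ/(AᵢEᵢ) = 875/(1925×144×10³) + 850/(2400×106×10³) = 6.498×10⁻⁶ mm/N.
Hence P = δ_free / Σ(L/AE) = 2.552/6.498×10⁻⁶ = 392.8 kN (tensile).

P ≈ 393 kN (tensile)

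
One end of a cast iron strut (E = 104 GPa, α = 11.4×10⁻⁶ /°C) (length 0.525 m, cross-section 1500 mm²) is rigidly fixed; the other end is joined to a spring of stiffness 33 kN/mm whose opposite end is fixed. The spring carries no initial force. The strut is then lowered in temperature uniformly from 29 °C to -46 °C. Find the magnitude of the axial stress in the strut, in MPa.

σ ≈ 8.89 MPa (tensile)

The unrestrained thermal change is αΔT L = 11.4×10⁻⁶ × 75 × 525 = 0.4489 mm.
With a force P in the spring, the elastic change of the strut is PL/(AE) and that of the spring is P/k; compatibility requires their sum to equal δ_free.
P [ L/(AE) + 1/k ] = δ_free → P [ 525/(1500×104×10³) + 1/(33×10³) ] = 0.4489.
P = 0.4489 / 3.367×10⁻⁵ = 13330 N.
σ = P/A = 13330/1500 = 8.888 MPa.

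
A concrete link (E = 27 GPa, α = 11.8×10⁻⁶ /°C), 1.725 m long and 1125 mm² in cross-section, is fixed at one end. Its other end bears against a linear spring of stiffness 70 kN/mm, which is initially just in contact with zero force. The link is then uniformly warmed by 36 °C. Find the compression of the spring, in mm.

The unrestrained thermal change is αΔT L = 11.8×10⁻⁶ × 36 × 1725 = 0.7328 mm.
With a force P in the spring, the elastic change of the link is PL/(AE) and that of the spring is P/k; compatibility requires their sum to equal δ_free.
P [ L/(AE) + 1/k ] = δ_free → P [ 1725/(1125×27×10³) + 1/(70×10³) ] = 0.7328.
P = 0.7328 / 7.108×10⁻⁵ = 10310 N.
Spring compression = P/k = 10310/(70×10³) = 0.1473 mm.

δ ≈ 0.147 mm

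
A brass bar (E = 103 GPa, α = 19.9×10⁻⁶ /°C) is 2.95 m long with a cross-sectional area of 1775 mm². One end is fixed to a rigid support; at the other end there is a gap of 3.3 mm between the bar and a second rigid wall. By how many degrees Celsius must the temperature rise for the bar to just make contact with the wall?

ΔT ≈ 56.2 °C

Contact occurs when the free expansion equals the gap: αΔT L = 3.3 mm.
So ΔT = g/(αL) = 3.3/(19.9×10⁻⁶ × 2950) = 56.21 °C.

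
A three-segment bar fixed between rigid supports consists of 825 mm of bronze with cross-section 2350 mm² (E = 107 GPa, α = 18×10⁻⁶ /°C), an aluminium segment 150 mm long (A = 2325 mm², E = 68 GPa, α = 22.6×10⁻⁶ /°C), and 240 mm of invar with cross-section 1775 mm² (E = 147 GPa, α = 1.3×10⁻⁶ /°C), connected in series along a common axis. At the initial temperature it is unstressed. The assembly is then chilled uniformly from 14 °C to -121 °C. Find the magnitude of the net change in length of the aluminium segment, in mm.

Free thermal contraction of the whole bar: Σ αᵢΔT Lᵢ = 18×10⁻⁶×135×825 + 22.6×10⁻⁶×135×150 + 1.3×10⁻⁶×135×240 = 2.505 mm.
Since the ends are fixed, an axial force P builds up, equal in every segment, with P · Σ Lᵢ/(AᵢEᵢ) = δ_free.
The series flexibility is Σ Lᵢ/(AᵢEᵢ) = 825/(2350×107×10³) + 150/(2325×68×10³) + 240/(1775×147×10³) = 5.15×10⁻⁶ mm/N.
So P = 2.505 / 5.15×10⁻⁶ = 486.4 kN, tensile.
For the aluminium segment, free thermal change = 22.6×10⁻⁶×135×150 = 0.4577 mm and elastic change from P = 486400×150/(2325×68×10³) = 0.4614 mm; these oppose, so the net change is 0.00379 mm (segment lengthens).

|ΔL| ≈ 0.00379 mm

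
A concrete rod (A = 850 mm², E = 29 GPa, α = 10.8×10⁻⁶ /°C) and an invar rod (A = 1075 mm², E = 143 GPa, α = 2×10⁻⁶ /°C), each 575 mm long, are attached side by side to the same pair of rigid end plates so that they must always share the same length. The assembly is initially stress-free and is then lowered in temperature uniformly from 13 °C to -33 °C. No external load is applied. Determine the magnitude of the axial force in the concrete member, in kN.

The concrete has the larger α, so on cooling it would change length more than the invar if both were free. The rigid plates force a common final length, so the concrete is put into tension and the invar into compression, with equal and opposite forces P (no external load).
Setting the final lengths equal and cancelling L: (α₁ − α₂)ΔT = P/(A₁E₁) + P/(A₂E₂).
|α₁ − α₂|·ΔT = 8.8×10⁻⁶ × 46 = 0.0004048.
1/(A₁E₁) + 1/(A₂E₂) = 1/(850×29×10³) + 1/(1075×143×10³) = 4.707×10⁻⁸ N⁻¹.
So P = 0.0004048 / 4.707×10⁻⁸ = 8.599 kN.

P ≈ 8.6 kN (tensile in the concrete)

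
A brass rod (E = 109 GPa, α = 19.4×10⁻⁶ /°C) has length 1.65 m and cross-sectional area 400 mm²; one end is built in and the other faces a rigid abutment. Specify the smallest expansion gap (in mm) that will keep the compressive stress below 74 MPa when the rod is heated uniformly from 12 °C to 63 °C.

g ≈ 0.512 mm

Free expansion if unrestrained: δ_free = αΔT L = 19.4×10⁻⁶ × 51 × 1650 = 1.633 mm.
A stress of 74 MPa corresponds to the wall pushing the rod back by σL/E = 74×1650/(109×10³) = 1.12 mm.
The gap must absorb the remainder: g_min = 1.633 − 1.12 = 0.5123 mm.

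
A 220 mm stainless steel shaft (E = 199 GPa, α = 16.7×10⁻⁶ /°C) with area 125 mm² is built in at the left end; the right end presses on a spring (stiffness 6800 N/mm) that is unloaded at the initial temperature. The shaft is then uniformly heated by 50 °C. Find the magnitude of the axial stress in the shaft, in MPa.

σ ≈ 9.43 MPa (compressive)

If the spring were absent the shaft would lengthen by αΔT L = 16.7×10⁻⁶ × 50 × 220 = 0.1837 mm.
Let P be the compressive force at the spring. The shaft shortens elastically by PL/(AE) and the spring compresses by P/k; together these equal δ_free.
P [ L/(AE) + 1/k ] = δ_free → P [ 220/(125×199×10³) + 1/(6800) ] = 0.1837.
P = 0.1837 / 0.0001559 = 1178 N.
σ = P/A = 1178/125 = 9.426 MPa.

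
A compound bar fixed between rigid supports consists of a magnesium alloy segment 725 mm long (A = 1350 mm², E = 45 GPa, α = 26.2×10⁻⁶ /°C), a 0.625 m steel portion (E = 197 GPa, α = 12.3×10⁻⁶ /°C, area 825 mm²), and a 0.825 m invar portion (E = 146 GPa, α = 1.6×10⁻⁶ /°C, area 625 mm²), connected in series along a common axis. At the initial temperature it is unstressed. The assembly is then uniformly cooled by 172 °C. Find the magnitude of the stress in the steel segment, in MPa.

If the supports were absent, the total length change would be Σ αᵢΔT Lᵢ = 26.2×10⁻⁶×172×725 + 12.3×10⁻⁶×172×625 + 1.6×10⁻⁶×172×825 = 4.816 mm.
The walls prevent any net length change, so an axial force P (same in every segment) develops. Compatibility: P · Σ Lᵢ/(AᵢEᵢ) = δ_free.
Σ Lᵢ/(AᵢEᵢ) = 725/(1350×45×10³) + 625/(825×197×10³) + 825/(625×146×10³) = 2.482×10⁻⁵ mm/N.
P = 4.816 / 2.482×10⁻⁵ = 194000 N = 194 kN, tensile.
σ_{steel} = P / A = 194000 / 825 = 235.2 MPa.

σ ≈ 235 MPa (tensile)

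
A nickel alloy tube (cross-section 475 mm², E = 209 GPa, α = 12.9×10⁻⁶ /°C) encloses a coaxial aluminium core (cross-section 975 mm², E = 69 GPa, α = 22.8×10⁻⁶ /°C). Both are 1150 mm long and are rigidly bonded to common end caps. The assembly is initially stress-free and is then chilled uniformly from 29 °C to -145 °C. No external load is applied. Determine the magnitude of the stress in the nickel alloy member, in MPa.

σ ≈ 145 MPa (compressive)

Both members must finish at the same length. With the larger α, the aluminium tends to over-contract; the plates restrain it, putting the aluminium in tension and the nickel alloy in compression. With no external load the two internal forces are equal and opposite, magnitude P.
Compatibility of the two members (thermal + elastic change equal): (α₁ − α₂)ΔT = P·[1/(A₁E₁) + 1/(A₂E₂)].
|α₁ − α₂|·ΔT = 9.9×10⁻⁶ × 174 = 0.001723.
1/(A₁E₁) + 1/(A₂E₂) = 1/(475×209×10³) + 1/(975×69×10³) = 2.494×10⁻⁸ N⁻¹.
P = 0.001723 / 2.494×10⁻⁸ = 69080 N = 69.08 kN.
σ_{nickel alloy} = P/A₁ = 69080/475 = 145.4 MPa, compressive.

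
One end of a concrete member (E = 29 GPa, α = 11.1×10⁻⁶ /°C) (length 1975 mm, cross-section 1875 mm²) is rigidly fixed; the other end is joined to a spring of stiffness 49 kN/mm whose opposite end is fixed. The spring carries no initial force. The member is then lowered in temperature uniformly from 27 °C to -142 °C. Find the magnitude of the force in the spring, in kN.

P ≈ 65.3 kN

If the spring were absent the member would shorten by αΔT L = 11.1×10⁻⁶ × 169 × 1975 = 3.705 mm.
Let P be the tensile force in the spring. The member extends elastically by PL/(AE) and the spring stretches by P/k; together these equal δ_free.
So P = δ_free / [L/(AE) + 1/k] = 3.705 / [ 1975/(1875×29×10³) + 1/(49×10³) ].
P = 3.705 / 5.673×10⁻⁵ = 65310 N.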